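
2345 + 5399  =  7744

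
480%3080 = 480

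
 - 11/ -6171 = 1/561 = 0.00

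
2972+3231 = 6203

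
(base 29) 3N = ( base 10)110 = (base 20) 5A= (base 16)6E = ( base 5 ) 420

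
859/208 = 859/208 = 4.13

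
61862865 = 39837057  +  22025808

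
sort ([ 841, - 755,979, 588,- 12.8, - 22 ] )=[-755, - 22, - 12.8,588,841,979]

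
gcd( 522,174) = 174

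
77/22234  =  77/22234 = 0.00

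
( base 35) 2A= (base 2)1010000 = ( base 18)48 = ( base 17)4c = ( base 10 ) 80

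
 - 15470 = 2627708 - 2643178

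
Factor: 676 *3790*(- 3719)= - 2^3*5^1 * 13^2*379^1 *3719^1 = - 9528226760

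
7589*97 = 736133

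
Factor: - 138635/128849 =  - 85/79 = - 5^1*17^1  *  79^ ( - 1)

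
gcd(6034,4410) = 14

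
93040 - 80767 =12273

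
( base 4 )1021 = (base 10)73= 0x49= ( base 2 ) 1001001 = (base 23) 34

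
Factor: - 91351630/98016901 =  - 2^1*5^1  *  23^1 * 397181^1  *  98016901^( - 1 )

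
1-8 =  -  7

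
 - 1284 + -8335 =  - 9619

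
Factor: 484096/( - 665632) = -8/11 = - 2^3*11^( - 1)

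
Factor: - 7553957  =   - 37^1*204161^1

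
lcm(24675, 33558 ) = 838950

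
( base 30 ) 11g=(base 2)1110110010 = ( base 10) 946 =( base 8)1662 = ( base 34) RS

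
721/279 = 2 +163/279 = 2.58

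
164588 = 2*82294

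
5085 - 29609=-24524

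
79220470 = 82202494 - 2982024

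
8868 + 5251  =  14119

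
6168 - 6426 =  - 258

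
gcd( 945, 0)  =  945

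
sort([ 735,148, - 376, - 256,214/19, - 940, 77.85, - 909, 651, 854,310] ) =[ - 940, - 909 , - 376, - 256,214/19, 77.85, 148, 310, 651, 735, 854 ] 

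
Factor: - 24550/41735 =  - 2^1*  5^1*17^( - 1)=-10/17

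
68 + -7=61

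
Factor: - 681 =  - 3^1*227^1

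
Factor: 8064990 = 2^1*3^2*5^1*89611^1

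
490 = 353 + 137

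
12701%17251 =12701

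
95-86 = 9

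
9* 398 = 3582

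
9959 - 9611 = 348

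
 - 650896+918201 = 267305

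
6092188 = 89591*68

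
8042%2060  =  1862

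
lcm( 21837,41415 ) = 1201035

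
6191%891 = 845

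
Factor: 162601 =162601^1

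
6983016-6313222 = 669794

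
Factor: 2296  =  2^3*7^1*41^1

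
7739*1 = 7739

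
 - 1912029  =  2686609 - 4598638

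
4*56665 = 226660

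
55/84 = 55/84 = 0.65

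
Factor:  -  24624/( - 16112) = 3^4*53^( - 1) = 81/53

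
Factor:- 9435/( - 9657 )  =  85/87 = 3^( - 1)*5^1* 17^1*29^( - 1)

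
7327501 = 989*7409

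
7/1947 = 7/1947 = 0.00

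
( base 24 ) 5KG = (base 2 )110100110000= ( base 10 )3376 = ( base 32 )39g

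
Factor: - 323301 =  - 3^1*11^1*97^1 * 101^1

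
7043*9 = 63387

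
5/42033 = 5/42033= 0.00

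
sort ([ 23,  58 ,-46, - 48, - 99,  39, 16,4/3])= [ - 99,-48,  -  46, 4/3,16,23,39,58]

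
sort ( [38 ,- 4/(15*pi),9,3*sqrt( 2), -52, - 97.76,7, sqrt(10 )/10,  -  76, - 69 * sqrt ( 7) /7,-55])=[ - 97.76, - 76  , - 55 , - 52,  -  69*sqrt( 7 ) /7, - 4/(15*pi ) , sqrt(10)/10,3*sqrt( 2),7,9,  38] 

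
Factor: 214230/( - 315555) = -74/109  =  -2^1 * 37^1*109^(-1)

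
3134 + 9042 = 12176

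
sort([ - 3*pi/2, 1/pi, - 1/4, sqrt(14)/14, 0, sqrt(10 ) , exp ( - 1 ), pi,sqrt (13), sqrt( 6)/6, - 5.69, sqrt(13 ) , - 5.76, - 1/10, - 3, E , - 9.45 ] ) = [ - 9.45, - 5.76, - 5.69,  -  3* pi/2,-3, -1/4,-1/10, 0 , sqrt(14)/14,1/pi, exp( - 1 ),sqrt(6 ) /6,E, pi,  sqrt (10),sqrt ( 13 ),sqrt(13 ) ] 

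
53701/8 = 6712 +5/8 = 6712.62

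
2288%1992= 296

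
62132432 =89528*694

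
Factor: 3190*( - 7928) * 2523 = - 2^4 *3^1*5^1*11^1*29^3*991^1 = - 63807477360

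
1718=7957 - 6239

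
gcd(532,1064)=532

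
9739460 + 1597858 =11337318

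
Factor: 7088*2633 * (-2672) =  - 2^8*167^1*443^1*2633^1 = - 49866745088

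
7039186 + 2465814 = 9505000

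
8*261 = 2088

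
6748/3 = 6748/3= 2249.33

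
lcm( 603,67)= 603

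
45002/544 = 22501/272   =  82.72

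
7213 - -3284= 10497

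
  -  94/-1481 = 94/1481 = 0.06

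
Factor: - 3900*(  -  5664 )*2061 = 45526665600 = 2^7*3^4*5^2*13^1*59^1 * 229^1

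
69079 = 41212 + 27867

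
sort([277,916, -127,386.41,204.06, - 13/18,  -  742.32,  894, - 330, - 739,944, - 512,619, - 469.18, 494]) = [ - 742.32, - 739, - 512,-469.18, - 330, - 127,-13/18,204.06,  277, 386.41,494,619, 894,916, 944]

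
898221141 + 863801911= 1762023052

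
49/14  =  7/2=3.50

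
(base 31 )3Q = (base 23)54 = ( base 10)119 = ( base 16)77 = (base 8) 167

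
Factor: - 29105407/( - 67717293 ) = 3^(  -  1)*7^( - 1)*83^( - 1)*38851^( - 1 )*29105407^1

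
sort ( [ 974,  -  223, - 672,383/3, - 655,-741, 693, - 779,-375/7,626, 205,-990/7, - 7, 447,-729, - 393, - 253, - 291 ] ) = [ - 779,  -  741, - 729,  -  672, - 655, - 393, - 291, - 253,-223,- 990/7, - 375/7,  -  7,383/3,205,447,626, 693,974]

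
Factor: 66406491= 3^2*29^1*43^1*61^1*97^1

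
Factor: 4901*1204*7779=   45902354316 = 2^2*3^1*  7^1*13^2 * 29^1*43^1*2593^1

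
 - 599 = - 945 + 346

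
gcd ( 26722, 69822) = 862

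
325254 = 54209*6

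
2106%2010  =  96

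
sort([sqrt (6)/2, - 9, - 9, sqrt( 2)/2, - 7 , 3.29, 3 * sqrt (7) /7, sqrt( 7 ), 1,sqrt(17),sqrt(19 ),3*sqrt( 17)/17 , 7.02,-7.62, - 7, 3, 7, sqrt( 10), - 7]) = [-9, - 9,- 7.62,- 7 , - 7,- 7, sqrt(2)/2,3 * sqrt( 17 )/17,1,3*sqrt(7) /7, sqrt ( 6)/2, sqrt(7 ),3, sqrt( 10), 3.29, sqrt( 17),sqrt(19), 7,  7.02 ] 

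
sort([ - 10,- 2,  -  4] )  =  [-10, -4, - 2]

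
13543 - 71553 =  - 58010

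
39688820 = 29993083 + 9695737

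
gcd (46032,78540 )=84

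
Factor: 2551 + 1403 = 3954= 2^1*3^1*659^1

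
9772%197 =119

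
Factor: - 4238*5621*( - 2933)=2^1*7^2*11^1*13^1*73^1*163^1* 419^1= 69869333534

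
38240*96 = 3671040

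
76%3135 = 76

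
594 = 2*297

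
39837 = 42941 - 3104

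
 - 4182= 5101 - 9283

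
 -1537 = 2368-3905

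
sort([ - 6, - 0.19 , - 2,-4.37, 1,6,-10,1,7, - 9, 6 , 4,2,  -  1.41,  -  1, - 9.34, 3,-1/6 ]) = [ - 10,-9.34, - 9,- 6, -4.37, - 2,-1.41,-1, - 0.19, - 1/6 , 1,1,  2, 3 , 4, 6, 6, 7]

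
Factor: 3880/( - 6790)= - 2^2*7^(-1 ) =-4/7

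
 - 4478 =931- 5409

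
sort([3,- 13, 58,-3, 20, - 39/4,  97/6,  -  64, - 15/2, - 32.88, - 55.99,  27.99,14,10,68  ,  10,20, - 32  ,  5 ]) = [ - 64, - 55.99, - 32.88, - 32, - 13, - 39/4 ,- 15/2, - 3, 3,5,10,10, 14,  97/6,20,20, 27.99,58,68]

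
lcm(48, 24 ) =48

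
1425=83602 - 82177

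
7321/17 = 430 + 11/17 = 430.65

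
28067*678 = 19029426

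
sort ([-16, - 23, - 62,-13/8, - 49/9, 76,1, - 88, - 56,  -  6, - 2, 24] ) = [ - 88, - 62, - 56, - 23 , - 16, - 6, - 49/9, - 2, - 13/8,1,24, 76 ]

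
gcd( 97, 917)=1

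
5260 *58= 305080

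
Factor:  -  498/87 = - 2^1*29^( - 1)*83^1 = - 166/29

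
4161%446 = 147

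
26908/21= 1281 + 1/3= 1281.33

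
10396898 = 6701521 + 3695377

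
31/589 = 1/19  =  0.05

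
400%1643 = 400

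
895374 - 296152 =599222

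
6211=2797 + 3414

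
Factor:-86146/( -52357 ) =2^1 * 19^1*41^( - 1 ) * 1277^( - 1 ) * 2267^1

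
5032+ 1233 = 6265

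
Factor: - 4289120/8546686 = -2^4*5^1 *11^1*2437^1*4273343^(- 1) = - 2144560/4273343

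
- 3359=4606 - 7965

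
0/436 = 0 = 0.00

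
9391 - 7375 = 2016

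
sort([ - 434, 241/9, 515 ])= [- 434,241/9, 515]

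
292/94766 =146/47383=0.00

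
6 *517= 3102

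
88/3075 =88/3075=0.03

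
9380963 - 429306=8951657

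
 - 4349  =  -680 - 3669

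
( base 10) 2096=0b100000110000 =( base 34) 1RM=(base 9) 2778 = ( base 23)3m3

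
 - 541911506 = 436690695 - 978602201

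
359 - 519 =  - 160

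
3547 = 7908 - 4361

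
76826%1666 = 190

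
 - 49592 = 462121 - 511713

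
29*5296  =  153584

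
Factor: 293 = 293^1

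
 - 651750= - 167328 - 484422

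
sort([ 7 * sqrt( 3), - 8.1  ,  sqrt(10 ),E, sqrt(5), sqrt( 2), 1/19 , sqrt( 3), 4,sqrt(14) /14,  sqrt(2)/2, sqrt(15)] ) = [ - 8.1,  1/19, sqrt(14)/14, sqrt(2 )/2,sqrt(2), sqrt(3),  sqrt(5), E,sqrt(  10 ), sqrt(15 )  ,  4, 7*sqrt(  3 ) ] 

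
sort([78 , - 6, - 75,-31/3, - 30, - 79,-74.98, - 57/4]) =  [-79,-75,  -  74.98,-30, - 57/4, - 31/3, - 6, 78]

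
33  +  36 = 69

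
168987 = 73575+95412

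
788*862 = 679256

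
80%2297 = 80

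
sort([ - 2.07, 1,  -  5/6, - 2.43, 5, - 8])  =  [ - 8 , - 2.43,-2.07, - 5/6, 1, 5]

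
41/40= 1 + 1/40 = 1.02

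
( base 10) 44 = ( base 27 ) 1h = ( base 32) 1C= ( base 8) 54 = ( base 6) 112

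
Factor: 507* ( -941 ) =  - 3^1*13^2*941^1 = -477087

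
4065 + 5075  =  9140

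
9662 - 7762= 1900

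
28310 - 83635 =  - 55325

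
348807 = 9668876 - 9320069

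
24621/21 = 1172 + 3/7 = 1172.43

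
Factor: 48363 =3^1*7^3  *47^1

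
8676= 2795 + 5881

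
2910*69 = 200790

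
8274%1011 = 186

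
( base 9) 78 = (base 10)71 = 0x47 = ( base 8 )107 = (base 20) 3b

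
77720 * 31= 2409320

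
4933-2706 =2227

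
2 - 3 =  - 1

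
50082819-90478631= - 40395812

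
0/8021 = 0 = 0.00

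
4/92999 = 4/92999=0.00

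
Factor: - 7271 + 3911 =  - 3360 =- 2^5 * 3^1*5^1*7^1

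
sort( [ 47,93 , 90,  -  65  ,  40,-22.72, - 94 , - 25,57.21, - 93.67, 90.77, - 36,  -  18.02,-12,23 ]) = [ - 94,- 93.67 ,- 65,- 36, - 25,  -  22.72 ,-18.02 ,-12,23,40,  47,57.21,90,90.77,93 ] 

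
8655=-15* ( - 577) 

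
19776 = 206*96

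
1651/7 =1651/7 =235.86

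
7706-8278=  - 572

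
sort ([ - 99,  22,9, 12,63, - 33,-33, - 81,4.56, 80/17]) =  [ - 99, - 81 , - 33, - 33,  4.56,80/17,9, 12,22, 63 ]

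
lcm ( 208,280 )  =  7280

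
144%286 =144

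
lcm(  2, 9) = 18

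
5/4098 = 5/4098 = 0.00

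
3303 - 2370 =933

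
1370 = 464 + 906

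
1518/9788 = 759/4894 = 0.16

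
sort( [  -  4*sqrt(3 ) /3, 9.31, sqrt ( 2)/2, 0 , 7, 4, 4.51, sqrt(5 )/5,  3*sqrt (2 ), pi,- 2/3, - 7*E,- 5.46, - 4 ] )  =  [ - 7*E, - 5.46, - 4,-4*sqrt(3)/3,-2/3, 0,sqrt(5) /5,sqrt( 2 )/2, pi, 4 , 3*sqrt ( 2 ),4.51, 7, 9.31 ]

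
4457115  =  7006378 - 2549263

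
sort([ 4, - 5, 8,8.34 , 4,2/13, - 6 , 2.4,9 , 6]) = [  -  6, - 5,2/13,  2.4,4,4, 6,8 , 8.34,9 ] 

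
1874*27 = 50598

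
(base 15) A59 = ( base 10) 2334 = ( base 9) 3173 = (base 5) 33314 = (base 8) 4436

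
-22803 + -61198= - 84001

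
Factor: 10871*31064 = 337696744= 2^3*7^1*11^1*353^1  *1553^1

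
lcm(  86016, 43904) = 4214784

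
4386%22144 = 4386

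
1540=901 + 639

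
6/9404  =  3/4702= 0.00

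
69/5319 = 23/1773 = 0.01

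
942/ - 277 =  - 4+166/277 = - 3.40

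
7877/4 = 1969+1/4= 1969.25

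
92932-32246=60686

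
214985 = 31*6935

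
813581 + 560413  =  1373994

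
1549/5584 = 1549/5584 =0.28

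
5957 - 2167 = 3790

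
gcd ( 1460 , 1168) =292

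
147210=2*73605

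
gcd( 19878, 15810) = 6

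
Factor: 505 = 5^1 * 101^1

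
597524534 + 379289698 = 976814232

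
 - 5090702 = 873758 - 5964460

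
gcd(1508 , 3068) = 52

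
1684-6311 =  - 4627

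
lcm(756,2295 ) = 64260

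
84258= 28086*3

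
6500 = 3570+2930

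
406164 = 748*543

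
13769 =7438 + 6331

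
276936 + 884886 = 1161822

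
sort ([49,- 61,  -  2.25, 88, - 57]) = [ -61,  -  57, - 2.25,49, 88]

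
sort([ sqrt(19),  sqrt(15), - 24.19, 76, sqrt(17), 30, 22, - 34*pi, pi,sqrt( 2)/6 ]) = [ - 34 * pi,-24.19, sqrt( 2)/6,pi , sqrt(15), sqrt(17), sqrt( 19), 22, 30, 76]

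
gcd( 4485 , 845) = 65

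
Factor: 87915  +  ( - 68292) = 3^1*31^1*211^1 = 19623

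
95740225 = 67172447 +28567778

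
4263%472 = 15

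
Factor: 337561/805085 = 5^( - 1 )*7^2*83^2*161017^(-1)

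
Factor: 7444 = 2^2*1861^1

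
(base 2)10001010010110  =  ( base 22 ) I6A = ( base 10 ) 8854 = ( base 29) AF9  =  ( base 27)C3P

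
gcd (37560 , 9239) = 1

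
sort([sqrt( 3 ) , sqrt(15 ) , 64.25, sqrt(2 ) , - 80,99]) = [ - 80, sqrt(2 ),sqrt(3 ),sqrt(15 ),  64.25,99] 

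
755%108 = 107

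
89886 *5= 449430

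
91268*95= 8670460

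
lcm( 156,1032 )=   13416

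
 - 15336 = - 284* 54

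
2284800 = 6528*350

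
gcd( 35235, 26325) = 405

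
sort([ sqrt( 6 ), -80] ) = [ - 80, sqrt( 6) ]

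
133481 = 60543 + 72938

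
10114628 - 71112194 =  - 60997566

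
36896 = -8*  ( - 4612 ) 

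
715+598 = 1313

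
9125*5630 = 51373750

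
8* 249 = 1992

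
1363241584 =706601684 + 656639900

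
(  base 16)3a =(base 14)42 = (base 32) 1q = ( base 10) 58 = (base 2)111010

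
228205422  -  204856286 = 23349136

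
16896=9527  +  7369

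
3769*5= 18845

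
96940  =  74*1310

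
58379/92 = 58379/92 =634.55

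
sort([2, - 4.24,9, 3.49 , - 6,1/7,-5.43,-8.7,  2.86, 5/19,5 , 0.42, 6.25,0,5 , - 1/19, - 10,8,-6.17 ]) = [-10, - 8.7 , - 6.17,-6, - 5.43, - 4.24, - 1/19,0,1/7, 5/19, 0.42,2,  2.86,3.49 , 5,  5,6.25,8, 9 ] 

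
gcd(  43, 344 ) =43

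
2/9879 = 2/9879  =  0.00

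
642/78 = 8 + 3/13 = 8.23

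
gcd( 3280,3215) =5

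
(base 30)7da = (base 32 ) 6hc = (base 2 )1101000101100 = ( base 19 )IAC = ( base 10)6700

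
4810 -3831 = 979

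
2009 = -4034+6043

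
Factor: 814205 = 5^1*7^1*43^1  *  541^1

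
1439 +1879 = 3318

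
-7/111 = - 7/111 = -0.06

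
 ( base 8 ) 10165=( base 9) 5701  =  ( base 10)4213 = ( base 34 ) 3LV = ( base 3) 12210001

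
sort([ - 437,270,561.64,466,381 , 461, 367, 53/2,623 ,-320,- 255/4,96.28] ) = [-437, - 320,-255/4, 53/2,96.28, 270 , 367, 381, 461,466, 561.64, 623 ] 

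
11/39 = 11/39 = 0.28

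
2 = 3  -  1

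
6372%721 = 604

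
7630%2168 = 1126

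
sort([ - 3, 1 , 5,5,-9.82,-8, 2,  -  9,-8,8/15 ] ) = [ - 9.82,  -  9, - 8, - 8, - 3, 8/15, 1, 2,5, 5 ] 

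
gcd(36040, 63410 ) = 170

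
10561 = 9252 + 1309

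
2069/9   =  2069/9= 229.89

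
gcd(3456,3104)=32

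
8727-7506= 1221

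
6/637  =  6/637 = 0.01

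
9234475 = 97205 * 95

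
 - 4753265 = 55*( - 86423)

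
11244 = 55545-44301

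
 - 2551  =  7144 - 9695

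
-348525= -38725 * 9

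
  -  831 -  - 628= - 203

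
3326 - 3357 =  - 31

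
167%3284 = 167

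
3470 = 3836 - 366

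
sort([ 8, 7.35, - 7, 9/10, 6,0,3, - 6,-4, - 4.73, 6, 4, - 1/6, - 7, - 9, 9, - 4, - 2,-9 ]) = [ - 9, -9,  -  7, - 7, - 6, - 4.73, - 4, - 4,  -  2, - 1/6,0, 9/10 , 3, 4, 6, 6,7.35,8, 9]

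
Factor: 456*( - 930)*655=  - 2^4 *3^2*5^2 * 19^1 * 31^1 *131^1 = -277772400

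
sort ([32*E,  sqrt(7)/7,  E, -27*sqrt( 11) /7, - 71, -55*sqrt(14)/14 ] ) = [-71, - 55*sqrt( 14)/14, - 27 * sqrt( 11)/7,sqrt ( 7 ) /7, E,32* E ] 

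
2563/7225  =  2563/7225 =0.35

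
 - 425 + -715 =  - 1140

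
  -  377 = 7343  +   - 7720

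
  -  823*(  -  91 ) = 74893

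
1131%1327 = 1131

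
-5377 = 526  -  5903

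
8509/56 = 151 + 53/56 = 151.95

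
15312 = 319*48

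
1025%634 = 391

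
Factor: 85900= 2^2  *5^2 *859^1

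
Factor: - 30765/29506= - 2^( - 1)*3^1 *5^1*7^1*293^1 * 14753^(- 1) 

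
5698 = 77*74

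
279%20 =19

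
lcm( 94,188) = 188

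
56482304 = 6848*8248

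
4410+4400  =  8810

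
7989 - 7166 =823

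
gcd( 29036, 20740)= 4148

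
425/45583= 425/45583 = 0.01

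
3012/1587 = 1 + 475/529= 1.90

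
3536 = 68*52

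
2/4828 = 1/2414 =0.00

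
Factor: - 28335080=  - 2^3*5^1 * 19^1 * 23^1*1621^1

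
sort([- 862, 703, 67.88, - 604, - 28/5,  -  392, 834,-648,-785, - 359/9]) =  [ - 862, - 785 ,-648, - 604,- 392,-359/9, - 28/5 , 67.88,703,834]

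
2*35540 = 71080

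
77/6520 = 77/6520 = 0.01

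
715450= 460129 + 255321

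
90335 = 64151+26184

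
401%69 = 56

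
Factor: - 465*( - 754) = 350610 =2^1*3^1* 5^1*13^1*29^1*31^1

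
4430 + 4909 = 9339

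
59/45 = 1 + 14/45 = 1.31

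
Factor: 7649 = 7649^1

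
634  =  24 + 610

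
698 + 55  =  753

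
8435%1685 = 10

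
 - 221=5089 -5310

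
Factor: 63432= 2^3 *3^2*881^1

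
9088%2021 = 1004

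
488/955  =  488/955 = 0.51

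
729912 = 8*91239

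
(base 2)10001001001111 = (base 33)825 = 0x224F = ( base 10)8783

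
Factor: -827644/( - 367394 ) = 2^1*183697^( - 1 ) *206911^1 =413822/183697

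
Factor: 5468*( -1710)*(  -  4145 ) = 2^3* 3^2*5^2*19^1*829^1*1367^1 = 38756910600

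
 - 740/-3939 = 740/3939 = 0.19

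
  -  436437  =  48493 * ( - 9 ) 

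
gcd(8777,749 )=1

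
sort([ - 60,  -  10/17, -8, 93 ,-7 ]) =[  -  60, - 8, - 7, - 10/17,93 ] 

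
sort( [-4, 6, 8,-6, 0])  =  [-6, - 4, 0, 6, 8]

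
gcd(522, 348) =174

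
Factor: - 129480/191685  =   - 664/983  =  - 2^3*83^1*983^( - 1 ) 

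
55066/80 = 688 + 13/40 = 688.33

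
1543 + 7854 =9397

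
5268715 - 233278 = 5035437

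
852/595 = 852/595 =1.43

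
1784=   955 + 829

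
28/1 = 28  =  28.00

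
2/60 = 1/30 = 0.03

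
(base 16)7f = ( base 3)11201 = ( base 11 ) 106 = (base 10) 127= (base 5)1002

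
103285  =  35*2951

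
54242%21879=10484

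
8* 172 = 1376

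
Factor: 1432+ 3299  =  3^1* 19^1*83^1=   4731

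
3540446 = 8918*397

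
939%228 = 27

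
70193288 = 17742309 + 52450979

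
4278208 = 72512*59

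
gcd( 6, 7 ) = 1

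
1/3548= 1/3548 = 0.00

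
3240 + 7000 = 10240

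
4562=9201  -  4639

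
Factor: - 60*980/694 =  - 2^3*3^1*5^2*7^2*347^(-1)= - 29400/347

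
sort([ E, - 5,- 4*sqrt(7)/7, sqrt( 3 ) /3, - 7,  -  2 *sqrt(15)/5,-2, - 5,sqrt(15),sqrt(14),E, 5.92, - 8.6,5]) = [ - 8.6, - 7, - 5, - 5, - 2, - 2 * sqrt( 15 )/5,  -  4*sqrt(7 ) /7,sqrt( 3)/3,E,E,sqrt( 14),sqrt( 15 ),5, 5.92 ]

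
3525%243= 123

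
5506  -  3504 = 2002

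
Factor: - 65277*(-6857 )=3^2*  6857^1*7253^1 = 447604389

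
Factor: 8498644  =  2^2*7^1*11^1 *41^1*673^1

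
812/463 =1 +349/463  =  1.75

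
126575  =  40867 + 85708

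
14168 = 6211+7957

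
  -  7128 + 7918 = 790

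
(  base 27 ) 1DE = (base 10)1094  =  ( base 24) 1LE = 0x446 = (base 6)5022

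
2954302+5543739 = 8498041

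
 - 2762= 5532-8294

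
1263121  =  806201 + 456920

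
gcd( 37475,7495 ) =7495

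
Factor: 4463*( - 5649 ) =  - 25211487= -3^1*7^1*269^1 * 4463^1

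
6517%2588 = 1341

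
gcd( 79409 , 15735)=1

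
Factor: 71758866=2^1*3^1*569^1 *21019^1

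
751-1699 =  - 948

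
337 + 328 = 665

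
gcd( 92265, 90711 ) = 3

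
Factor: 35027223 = 3^1* 7^1 *11^1* 53^1*2861^1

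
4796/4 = 1199 = 1199.00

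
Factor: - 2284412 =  -2^2 * 13^1*197^1*223^1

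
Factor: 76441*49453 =3780236773 =17^1*2909^1*76441^1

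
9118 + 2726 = 11844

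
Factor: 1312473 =3^1*401^1*1091^1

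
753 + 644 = 1397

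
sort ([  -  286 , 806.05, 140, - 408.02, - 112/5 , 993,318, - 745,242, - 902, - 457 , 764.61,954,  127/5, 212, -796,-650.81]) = [ - 902, - 796, - 745,-650.81, - 457,-408.02, - 286,-112/5, 127/5, 140,212 , 242,  318,764.61, 806.05, 954, 993]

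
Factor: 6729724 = 2^2 *19^1* 73^1  *1213^1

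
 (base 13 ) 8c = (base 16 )74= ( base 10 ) 116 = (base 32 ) 3k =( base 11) a6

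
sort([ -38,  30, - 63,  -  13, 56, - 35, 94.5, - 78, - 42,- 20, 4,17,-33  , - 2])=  [ -78,-63 , - 42,-38, - 35,- 33, -20, - 13,-2, 4, 17, 30, 56, 94.5]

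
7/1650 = 7/1650 = 0.00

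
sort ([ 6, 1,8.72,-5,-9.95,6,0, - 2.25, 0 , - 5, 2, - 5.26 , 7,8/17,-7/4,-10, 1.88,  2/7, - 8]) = [ - 10 ,  -  9.95,  -  8,-5.26, - 5, - 5, - 2.25, - 7/4,  0,0,2/7,8/17, 1, 1.88,2, 6,6, 7, 8.72 ]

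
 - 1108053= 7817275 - 8925328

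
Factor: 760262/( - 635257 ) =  - 2^1*7^( - 1 ) *151^( - 1)*601^ ( - 1 )*380131^1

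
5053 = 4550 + 503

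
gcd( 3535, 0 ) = 3535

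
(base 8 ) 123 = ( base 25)38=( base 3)10002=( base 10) 83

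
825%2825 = 825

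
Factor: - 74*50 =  -2^2 * 5^2*37^1 = -3700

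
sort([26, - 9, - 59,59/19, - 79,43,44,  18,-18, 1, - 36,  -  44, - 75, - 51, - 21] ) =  [ - 79 ,  -  75, - 59,-51 , - 44, - 36, - 21, - 18, - 9,1,59/19,  18, 26,43,  44 ] 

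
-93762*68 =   -  6375816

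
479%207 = 65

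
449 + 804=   1253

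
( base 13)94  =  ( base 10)121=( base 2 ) 1111001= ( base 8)171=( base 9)144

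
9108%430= 78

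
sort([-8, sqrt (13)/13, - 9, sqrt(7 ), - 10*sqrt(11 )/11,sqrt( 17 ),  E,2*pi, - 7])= [ -9,-8, - 7, - 10*sqrt(11)/11,  sqrt( 13 ) /13, sqrt(7), E,sqrt( 17 ), 2*pi]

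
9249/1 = 9249 = 9249.00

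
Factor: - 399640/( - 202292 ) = 970/491 = 2^1*5^1*97^1*491^( - 1 )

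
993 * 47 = 46671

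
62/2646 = 31/1323  =  0.02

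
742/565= 742/565 = 1.31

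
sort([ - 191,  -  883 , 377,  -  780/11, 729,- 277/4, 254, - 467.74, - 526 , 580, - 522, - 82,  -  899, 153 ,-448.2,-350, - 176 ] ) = [ - 899,-883,-526, - 522,  -  467.74,  -  448.2,  -  350, - 191,-176,- 82,-780/11, -277/4, 153, 254, 377, 580, 729 ]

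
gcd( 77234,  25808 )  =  2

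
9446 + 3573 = 13019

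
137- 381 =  - 244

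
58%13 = 6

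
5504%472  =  312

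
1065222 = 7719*138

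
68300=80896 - 12596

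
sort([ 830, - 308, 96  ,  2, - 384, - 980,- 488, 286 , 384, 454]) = [ - 980, - 488, - 384, - 308,2,96 , 286, 384,454,830 ] 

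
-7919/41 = -7919/41 = - 193.15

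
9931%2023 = 1839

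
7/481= 7/481 = 0.01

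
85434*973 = 83127282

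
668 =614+54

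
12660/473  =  12660/473 = 26.77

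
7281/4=7281/4  =  1820.25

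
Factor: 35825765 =5^1 * 547^1*13099^1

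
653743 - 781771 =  - 128028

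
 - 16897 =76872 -93769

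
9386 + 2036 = 11422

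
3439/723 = 3439/723=4.76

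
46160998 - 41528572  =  4632426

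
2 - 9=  - 7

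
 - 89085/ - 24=3711 + 7/8 = 3711.88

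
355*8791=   3120805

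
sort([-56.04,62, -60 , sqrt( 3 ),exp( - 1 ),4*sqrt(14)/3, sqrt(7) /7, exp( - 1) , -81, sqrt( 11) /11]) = [ - 81, - 60, -56.04, sqrt(11 )/11, exp( - 1), exp(-1 ), sqrt(7) /7, sqrt( 3), 4*sqrt( 14) /3,62] 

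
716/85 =716/85 = 8.42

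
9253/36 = 9253/36   =  257.03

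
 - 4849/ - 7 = 4849/7 = 692.71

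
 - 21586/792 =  - 10793/396 = -27.26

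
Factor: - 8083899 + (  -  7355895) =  - 15439794= - 2^1*3^1*1103^1*2333^1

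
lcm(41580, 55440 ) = 166320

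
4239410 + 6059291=10298701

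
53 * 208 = 11024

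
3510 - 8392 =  - 4882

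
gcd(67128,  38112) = 24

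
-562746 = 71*( - 7926 ) 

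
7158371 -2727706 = 4430665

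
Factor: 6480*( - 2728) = - 2^7 * 3^4*5^1*11^1 * 31^1 = - 17677440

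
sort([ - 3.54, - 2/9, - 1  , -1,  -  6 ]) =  [ - 6,  -  3.54, - 1, - 1,-2/9] 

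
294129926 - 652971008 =-358841082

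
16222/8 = 2027+3/4 = 2027.75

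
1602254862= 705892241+896362621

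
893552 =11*81232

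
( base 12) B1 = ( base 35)3S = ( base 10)133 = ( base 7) 250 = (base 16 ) 85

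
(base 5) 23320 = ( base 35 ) 1DU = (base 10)1710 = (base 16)6AE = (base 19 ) 4E0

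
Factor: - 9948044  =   - 2^2*29^1 * 191^1*449^1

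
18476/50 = 369+13/25 =369.52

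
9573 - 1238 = 8335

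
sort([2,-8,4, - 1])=[ - 8, - 1,2, 4 ]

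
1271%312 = 23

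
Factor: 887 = 887^1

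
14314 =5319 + 8995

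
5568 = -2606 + 8174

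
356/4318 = 178/2159 =0.08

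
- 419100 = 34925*( - 12) 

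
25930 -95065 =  - 69135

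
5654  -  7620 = -1966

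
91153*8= 729224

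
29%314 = 29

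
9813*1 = 9813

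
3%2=1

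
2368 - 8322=-5954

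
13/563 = 13/563= 0.02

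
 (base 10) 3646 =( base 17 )CA8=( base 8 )7076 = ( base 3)12000001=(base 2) 111000111110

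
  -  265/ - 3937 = 265/3937 = 0.07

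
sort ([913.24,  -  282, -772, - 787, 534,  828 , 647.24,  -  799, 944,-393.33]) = [  -  799, - 787, -772, - 393.33, - 282,  534, 647.24, 828,  913.24, 944]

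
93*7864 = 731352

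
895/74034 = 895/74034 = 0.01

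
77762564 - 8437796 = 69324768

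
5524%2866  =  2658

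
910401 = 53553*17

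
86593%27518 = 4039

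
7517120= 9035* 832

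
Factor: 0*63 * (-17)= 0^1 = 0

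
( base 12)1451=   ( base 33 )25M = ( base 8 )4475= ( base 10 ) 2365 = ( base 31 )2E9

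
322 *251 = 80822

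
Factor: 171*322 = 55062 = 2^1*3^2*7^1* 19^1 * 23^1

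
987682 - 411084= 576598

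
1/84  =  1/84=0.01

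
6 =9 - 3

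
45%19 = 7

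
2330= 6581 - 4251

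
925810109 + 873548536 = 1799358645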